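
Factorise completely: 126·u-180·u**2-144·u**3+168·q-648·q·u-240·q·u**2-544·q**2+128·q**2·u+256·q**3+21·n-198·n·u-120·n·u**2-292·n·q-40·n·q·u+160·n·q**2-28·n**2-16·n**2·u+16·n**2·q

(4·n+8·q+6·u-3)·(4·q-4·u-7)·(n+8·q+6·u)

Group: 4·n·(4·n·q-4·n·u-7·n+32·q**2-8·q·u-56·q-24·u**2-42·u) + (8·q+6·u-3)·(4·n·q-4·n·u-7·n+32·q**2-8·q·u-56·q-24·u**2-42·u); both groups contain (4·n·q-4·n·u-7·n+32·q**2-8·q·u-56·q-24·u**2-42·u), so (4·n+8·q+6·u-3) is a factor with cofactor 4·n·q-4·n·u-7·n+32·q**2-8·q·u-56·q-24·u**2-42·u.
The cofactor groups again: 4·n·q-4·n·u-7·n+32·q**2-8·q·u-56·q-24·u**2-42·u = n·(4·q-4·u-7) + (8·q+6·u)·(4·q-4·u-7); both groups contain (4·q-4·u-7), giving (n+8·q+6·u)·(4·q-4·u-7).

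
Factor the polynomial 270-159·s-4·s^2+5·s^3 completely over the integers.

(5·s-9)·(s+6)·(s-5)

By the rational root theorem, s = 9/5 is a root, so (5·s-9) is a factor; dividing leaves s^2+s-30.
The remaining quadratic factors as (s-5)(s+6).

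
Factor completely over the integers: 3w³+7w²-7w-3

(3w+1)(w+3)(w-1)

Testing divisors of the constant over divisors of the leading coefficient, w = -3 is a root, giving the factor (w+3) and quotient 3w²-2w-1.
The remaining quadratic factors as (w-1)(3w+1).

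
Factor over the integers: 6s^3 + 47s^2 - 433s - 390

(6s + 5)(s + 13)(s - 6)

Trying the rational-root candidates, s = -13 is a root, so (s + 13) is a factor; dividing leaves 6s^2 - 31s - 30.
The remaining quadratic factors as (s - 6)(6s + 5).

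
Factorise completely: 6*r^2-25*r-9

(2*r-9)*(3*r+1)

Need a pair with product 6·(-9) = -54 and sum -25: that's 2 and -27.
Split the middle term: 6*r^2+2*r - 27*r-9 = 2*r*(3*r+1) - 9*(3*r+1).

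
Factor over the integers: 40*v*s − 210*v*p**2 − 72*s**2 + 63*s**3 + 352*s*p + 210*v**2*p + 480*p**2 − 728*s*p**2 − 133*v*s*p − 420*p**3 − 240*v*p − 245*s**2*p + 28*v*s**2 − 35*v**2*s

Group: 7*v*(−5*v*s + 30*v*p + 9*s**2 − 44*s*p − 60*p**2) + (7*s + 7*p − 8)*(−5*v*s + 30*v*p + 9*s**2 − 44*s*p − 60*p**2); both groups contain (−5*v*s + 30*v*p + 9*s**2 − 44*s*p − 60*p**2), so (7*v + 7*s + 7*p − 8) is a factor with cofactor −5*v*s + 30*v*p + 9*s**2 − 44*s*p − 60*p**2.
The cofactor groups again: −5*v*s + 30*v*p + 9*s**2 − 44*s*p − 60*p**2 = −5*v*(s − 6*p) + (9*s + 10*p)*(s − 6*p); both groups contain (s − 6*p), giving −(5*v − 9*s − 10*p)*(s − 6*p).

−(5*v − 9*s − 10*p)*(s − 6*p)*(7*v + 7*s + 7*p − 8)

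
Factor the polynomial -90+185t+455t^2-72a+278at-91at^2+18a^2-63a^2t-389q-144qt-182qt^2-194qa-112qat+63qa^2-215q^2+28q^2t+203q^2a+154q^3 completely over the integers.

Group: 11q(14q^2+7qa-14qt-31q-7at+2a+35t-10) + (9a+13t+9)(14q^2+7qa-14qt-31q-7at+2a+35t-10); both groups contain (14q^2+7qa-14qt-31q-7at+2a+35t-10), so (11q+9a+13t+9) is a factor with cofactor 14q^2+7qa-14qt-31q-7at+2a+35t-10.
The cofactor groups again: 14q^2+7qa-14qt-31q-7at+2a+35t-10 = 7q(2q+a-5) + (-7t+2)(2q+a-5); both groups contain (2q+a-5), giving (7q-7t+2)(2q+a-5).

(7q-7t+2)(11q+9a+13t+9)(2q+a-5)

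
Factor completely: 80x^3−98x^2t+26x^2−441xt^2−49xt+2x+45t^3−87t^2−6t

Group: 8x(10x^2−31xt+2x+3t^2−6t) + (15t+1)(10x^2−31xt+2x+3t^2−6t); both groups contain (10x^2−31xt+2x+3t^2−6t), so (8x+15t+1) is a factor with cofactor 10x^2−31xt+2x+3t^2−6t.
The cofactor groups again: 10x^2−31xt+2x+3t^2−6t = 10x(x−3t) + (−t+2)(x−3t); both groups contain (x−3t), giving (10x−t+2)(x−3t).

(x−3t)(10x−t+2)(8x+15t+1)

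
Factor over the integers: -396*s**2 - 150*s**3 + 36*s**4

Pull out the common factor 6*s**2, then factor the remaining trinomial.

6*s**2*(6*s + 11)*(s - 6)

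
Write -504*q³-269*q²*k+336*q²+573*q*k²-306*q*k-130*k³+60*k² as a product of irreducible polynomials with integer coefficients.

Group: 7*q*(-72*q²-59*q*k+48*q+65*k²-30*k) - 2*k*(-72*q²-59*q*k+48*q+65*k²-30*k); both groups contain (-72*q²-59*q*k+48*q+65*k²-30*k), so (7*q-2*k) is a factor with cofactor -72*q²-59*q*k+48*q+65*k²-30*k.
The cofactor groups again: -72*q²-59*q*k+48*q+65*k²-30*k = -8*q*(9*q+13*k-6) + 5*k*(9*q+13*k-6); both groups contain (9*q+13*k-6), giving -(8*q-5*k)*(9*q+13*k-6).

-(7*q-2*k)*(8*q-5*k)*(9*q+13*k-6)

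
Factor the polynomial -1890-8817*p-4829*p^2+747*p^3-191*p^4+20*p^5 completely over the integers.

(4*p+1)*(5*p+6)*(p-9)*(p^2-2*p+35)

Among the possible rational roots, p = 9 is a root, giving the factor (p-9) and quotient 20*p^4-11*p^3+648*p^2+1003*p+210.
Continuing, p = -1/4 is a root, so (4*p+1) divides it; the quotient is 5*p^3-4*p^2+163*p+210.
Then p = -6/5 is a root, so (5*p+6) divides it; the quotient is p^2-2*p+35.
The quadratic p^2-2*p+35 has discriminant -136 < 0 and is irreducible over ℤ.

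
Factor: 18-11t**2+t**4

Substitute u = t**2 to get a quadratic in u, then factor.
t**2-9 is a difference of squares.
t**2-2 is irreducible over ℤ (2 is not a perfect square).

(t+3)(t-3)(t**2-2)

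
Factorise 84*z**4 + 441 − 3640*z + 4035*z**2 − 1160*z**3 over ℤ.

Trying the rational-root candidates, z = 9 is a root, so (z − 9) is a factor; dividing leaves 84*z**3 − 404*z**2 + 399*z − 49.
Continuing, z = 1/7 is a root, so (7*z − 1) divides it; the quotient is 12*z**2 − 56*z + 49.
The remaining quadratic factors as (2*z − 7)(6*z − 7).

(2*z − 7)*(6*z − 7)*(7*z − 1)*(z − 9)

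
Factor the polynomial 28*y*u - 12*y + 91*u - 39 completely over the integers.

Group as (28*y*u - 12*y) + (91*u - 39) = 4*y*(7*u - 3) + 13*(7*u - 3).
Both groups share the factor (7*u - 3).

(4*y + 13)*(7*u - 3)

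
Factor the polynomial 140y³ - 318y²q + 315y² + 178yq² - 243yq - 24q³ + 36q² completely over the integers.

Group: 5y(28y² - 58yq + 63y + 24q² - 36q) - q(28y² - 58yq + 63y + 24q² - 36q); both groups contain (28y² - 58yq + 63y + 24q² - 36q), so (5y - q) is a factor with cofactor 28y² - 58yq + 63y + 24q² - 36q.
The cofactor groups again: 28y² - 58yq + 63y + 24q² - 36q = 7y(4y - 6q + 9) - 4q(4y - 6q + 9); both groups contain (4y - 6q + 9), giving (7y - 4q)(4y - 6q + 9).

(7y - 4q)(4y - 6q + 9)(5y - q)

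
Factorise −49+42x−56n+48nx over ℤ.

(6x−7)(8n+7)

Group as (48nx−56n) + (42x−49) = 8n(6x−7) + 7(6x−7).
Both groups share the factor (6x−7).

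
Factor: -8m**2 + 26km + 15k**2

Group: k(15k - 4m) + 2m(15k - 4m); both groups contain (15k - 4m).

(15k - 4m)(k + 2m)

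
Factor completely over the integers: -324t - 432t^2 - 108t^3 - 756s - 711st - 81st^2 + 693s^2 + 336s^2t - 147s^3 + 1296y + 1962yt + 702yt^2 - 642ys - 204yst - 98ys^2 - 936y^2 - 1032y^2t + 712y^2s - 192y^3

-(2y - 7s + 12t + 12)(12y - 7s - 3t)(8y + 3s - 3t - 9)

Group: 12y(-16y^2 + 50ys - 90yt - 78y + 21s^2 - 57st - 99s + 36t^2 + 144t + 108) + (-7s - 3t)(-16y^2 + 50ys - 90yt - 78y + 21s^2 - 57st - 99s + 36t^2 + 144t + 108); both groups contain (-16y^2 + 50ys - 90yt - 78y + 21s^2 - 57st - 99s + 36t^2 + 144t + 108), so (12y - 7s - 3t) is a factor with cofactor -16y^2 + 50ys - 90yt - 78y + 21s^2 - 57st - 99s + 36t^2 + 144t + 108.
The cofactor groups again: -16y^2 + 50ys - 90yt - 78y + 21s^2 - 57st - 99s + 36t^2 + 144t + 108 = -2y(8y + 3s - 3t - 9) + (7s - 12t - 12)(8y + 3s - 3t - 9); both groups contain (8y + 3s - 3t - 9), giving -(2y - 7s + 12t + 12)(8y + 3s - 3t - 9).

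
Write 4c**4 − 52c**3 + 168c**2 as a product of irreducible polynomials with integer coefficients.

4c**2(c − 6)(c − 7)

Pull out the common factor 4c**2, then factor the remaining trinomial.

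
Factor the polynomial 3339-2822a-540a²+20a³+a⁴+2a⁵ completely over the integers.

(2a+9)(a-1)(a-7)(a²+4a+53)

Testing divisors of the constant over divisors of the leading coefficient, a = 7 is a root, giving the factor (a-7) and quotient 2a⁴+15a³+125a²+335a-477.
Then a = -9/2 is a root, so (2a+9) divides it; the quotient is a³+3a²+49a-53.
Then a = 1 is a root, so (a-1) divides it; the quotient is a²+4a+53.
The quadratic a²+4a+53 has discriminant -196 < 0 and is irreducible over ℤ.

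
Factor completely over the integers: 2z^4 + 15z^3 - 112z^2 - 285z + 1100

(2z - 5)(z + 11)(z + 4)(z - 5)

Among the possible rational roots, z = 5 is a root, so (z - 5) is a factor; dividing leaves 2z^3 + 25z^2 + 13z - 220.
Next, z = -4 is a root, so (z + 4) divides it; the quotient is 2z^2 + 17z - 55.
The remaining quadratic factors as (z + 11)(2z - 5).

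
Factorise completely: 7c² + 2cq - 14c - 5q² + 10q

(7c - 5q)(c + q - 2)

Group: 7c(c + q - 2) - 5q(c + q - 2); both groups contain (c + q - 2).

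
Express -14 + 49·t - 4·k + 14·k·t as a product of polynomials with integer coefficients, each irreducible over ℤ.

Group as (14·k·t - 4·k) + (49·t - 14) = 2·k·(7·t - 2) + 7·(7·t - 2).
Both groups share the factor (7·t - 2).

(2·k + 7)·(7·t - 2)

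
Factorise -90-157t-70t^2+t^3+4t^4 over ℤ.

(4t+9)(t+1)(t+2)(t-5)

Trying the rational-root candidates, t = -9/4 is a root, so (4t+9) divides it; the quotient is t^3-2t^2-13t-10.
Continuing, t = -2 is a root, so (t+2) is a factor; dividing leaves t^2-4t-5.
The remaining quadratic factors as (t+1)(t-5).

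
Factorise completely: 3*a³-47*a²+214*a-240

By the rational root theorem, a = 8 is a root, giving the factor (a-8) and quotient 3*a²-23*a+30.
The remaining quadratic factors as (a-6)(3*a-5).

(3*a-5)*(a-6)*(a-8)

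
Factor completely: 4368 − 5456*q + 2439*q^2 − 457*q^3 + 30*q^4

Among the possible rational roots, q = 7/3 is a root, giving the factor (3*q − 7) and quotient 10*q^3 − 129*q^2 + 512*q − 624.
Then q = 4 is a root, so (q − 4) divides it; the quotient is 10*q^2 − 89*q + 156.
The remaining quadratic factors as (5*q − 12)(2*q − 13).

(2*q − 13)*(3*q − 7)*(5*q − 12)*(q − 4)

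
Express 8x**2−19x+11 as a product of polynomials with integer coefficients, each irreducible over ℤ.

(8x−11)(x−1)

Need a pair with product 8·11 = 88 and sum −19: that's −8 and −11.
Split the middle term: 8x**2−8x − 11x+11 = 8x(x−1) − 11(x−1).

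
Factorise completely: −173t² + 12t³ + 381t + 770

Trying the rational-root candidates, t = −5/4 is a root, so (4t + 5) is a factor; dividing leaves 3t² − 47t + 154.
The remaining quadratic factors as (3t − 14)(t − 11).

(3t − 14)(4t + 5)(t − 11)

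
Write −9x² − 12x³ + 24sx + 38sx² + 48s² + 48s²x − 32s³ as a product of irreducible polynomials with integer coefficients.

Group: 2s(−16s² − 8sx + 3x²) + (−4x − 3)(−16s² − 8sx + 3x²); both groups contain (−16s² − 8sx + 3x²), so (2s − 4x − 3) is a factor with cofactor −16s² − 8sx + 3x².
The cofactor groups again: −16s² − 8sx + 3x² = −4s(4s + 3x) + x(4s + 3x); both groups contain (4s + 3x), giving −(4s − x)(4s + 3x).

−(2s − 4x − 3)(4s + 3x)(4s − x)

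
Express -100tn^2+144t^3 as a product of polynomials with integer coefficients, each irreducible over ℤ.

4t(6t-5n)(6t+5n)

Factor out 4t, leaving 36t^2-25n^2, which is a difference of two squares.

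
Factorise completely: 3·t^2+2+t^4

(t^2+1)·(t^2+2)

Substitute u = t^2 to get a quadratic in u, then factor.
t^2+1 is irreducible over ℤ (sum of squares).
t^2+2 is irreducible over ℤ (always positive, so no real roots).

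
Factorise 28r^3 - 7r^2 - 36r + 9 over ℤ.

(4r - 1)(7r^2 - 9)

Group as (28r^3 - 36r) + (-7r^2 + 9) = 4r(7r^2 - 9) - (7r^2 - 9).
Both groups share the factor (7r^2 - 9).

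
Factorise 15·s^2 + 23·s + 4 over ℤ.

Need a pair with product 15·4 = 60 and sum 23: that's 3 and 20.
Split the middle term: 15·s^2 + 3·s + 20·s + 4 = 3·s·(5·s + 1) + 4·(5·s + 1).

(3·s + 4)·(5·s + 1)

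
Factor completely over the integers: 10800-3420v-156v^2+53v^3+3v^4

(3v-10)(v+12)(v+15)(v-6)

Trying the rational-root candidates, v = 10/3 is a root, so (3v-10) divides it; the quotient is v^3+21v^2+18v-1080.
Next, v = -15 is a root, so (v+15) is a factor; dividing leaves v^2+6v-72.
The remaining quadratic factors as (v-6)(v+12).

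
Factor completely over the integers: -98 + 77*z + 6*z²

Need a pair with product 6·(-98) = -588 and sum 77: that's 84 and -7.
Split the middle term: 6*z² + 84*z - 7*z - 98 = 6*z*(z + 14) - 7*(z + 14).

(6*z - 7)*(z + 14)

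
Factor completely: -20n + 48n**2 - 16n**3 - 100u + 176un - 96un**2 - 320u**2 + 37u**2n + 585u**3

Group: 13u(45u**2 - 11un + 10u - 4n**2 + 2n) + (4n - 10)(45u**2 - 11un + 10u - 4n**2 + 2n); both groups contain (45u**2 - 11un + 10u - 4n**2 + 2n), so (13u + 4n - 10) is a factor with cofactor 45u**2 - 11un + 10u - 4n**2 + 2n.
The cofactor groups again: 45u**2 - 11un + 10u - 4n**2 + 2n = 5u(9u - 4n + 2) + n(9u - 4n + 2); both groups contain (9u - 4n + 2), giving (5u + n)(9u - 4n + 2).

(9u - 4n + 2)(13u + 4n - 10)(5u + n)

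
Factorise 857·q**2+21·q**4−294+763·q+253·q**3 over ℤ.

(3·q+7)·(7·q−2)·(q+3)·(q+7)

Among the possible rational roots, q = −7 is a root, so (q+7) divides it; the quotient is 21·q**3+106·q**2+115·q−42.
Next, q = −3 is a root, so (q+3) divides it; the quotient is 21·q**2+43·q−14.
The remaining quadratic factors as (3·q+7)(7·q−2).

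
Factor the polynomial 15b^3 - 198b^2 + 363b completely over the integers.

Pull out the common factor 3b, then factor the remaining trinomial.

3b(5b - 11)(b - 11)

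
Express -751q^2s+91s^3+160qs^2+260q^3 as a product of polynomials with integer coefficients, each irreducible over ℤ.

(13q-7s)(4q+s)(5q-13s)

Group: 5q(52q^2-15qs-7s^2) - 13s(52q^2-15qs-7s^2); both groups contain (52q^2-15qs-7s^2), so (5q-13s) is a factor with cofactor 52q^2-15qs-7s^2.
The cofactor groups again: 52q^2-15qs-7s^2 = 4q(13q-7s) + s(13q-7s); both groups contain (13q-7s), giving (4q+s)(13q-7s).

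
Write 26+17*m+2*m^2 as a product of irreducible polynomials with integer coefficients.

(2*m+13)*(m+2)

Need a pair with product 2·26 = 52 and sum 17: that's 4 and 13.
Split the middle term: 2*m^2+4*m + 13*m+26 = 2*m*(m+2) + 13*(m+2).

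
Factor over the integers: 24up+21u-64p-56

Group as (24up+21u) + (-64p-56) = 3u(8p+7) - 8(8p+7).
Both groups share the factor (8p+7).

(3u-8)(8p+7)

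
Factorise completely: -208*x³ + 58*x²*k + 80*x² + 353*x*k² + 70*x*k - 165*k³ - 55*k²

Group: 13*x*(-16*x² - 14*x*k + 11*k²) + (-15*k - 5)*(-16*x² - 14*x*k + 11*k²); both groups contain (-16*x² - 14*x*k + 11*k²), so (13*x - 15*k - 5) is a factor with cofactor -16*x² - 14*x*k + 11*k².
The cofactor groups again: -16*x² - 14*x*k + 11*k² = -2*x*(8*x + 11*k) + k*(8*x + 11*k); both groups contain (8*x + 11*k), giving -(2*x - k)*(8*x + 11*k).

-(13*x - 15*k - 5)*(2*x - k)*(8*x + 11*k)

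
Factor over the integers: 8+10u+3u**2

Need a pair with product 3·8 = 24 and sum 10: that's 4 and 6.
Split the middle term: 3u**2+4u + 6u+8 = u(3u+4) + 2(3u+4).

(3u+4)(u+2)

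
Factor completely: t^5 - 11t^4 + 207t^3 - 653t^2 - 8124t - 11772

Trying the rational-root candidates, t = -2 is a root, so (t + 2) is a factor; dividing leaves t^4 - 13t^3 + 233t^2 - 1119t - 5886.
Continuing, t = 9 is a root, so (t - 9) divides it; the quotient is t^3 - 4t^2 + 197t + 654.
Next, t = -3 is a root, so (t + 3) divides it; the quotient is t^2 - 7t + 218.
The quadratic t^2 - 7t + 218 has discriminant -823 < 0 and is irreducible over ℤ.

(t + 2)(t + 3)(t - 9)(t^2 - 7t + 218)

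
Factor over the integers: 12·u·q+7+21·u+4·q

(3·u+1)·(4·q+7)

Group as (12·u·q+21·u) + (4·q+7) = 3·u·(4·q+7) + (4·q+7).
Both groups share the factor (4·q+7).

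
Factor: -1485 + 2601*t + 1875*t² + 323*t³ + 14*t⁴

Among the possible rational roots, t = -15 is a root, giving the factor (t + 15) and quotient 14*t³ + 113*t² + 180*t - 99.
Continuing, t = 3/7 is a root, so (7*t - 3) is a factor; dividing leaves 2*t² + 17*t + 33.
The remaining quadratic factors as (2*t + 11)(t + 3).

(2*t + 11)*(7*t - 3)*(t + 15)*(t + 3)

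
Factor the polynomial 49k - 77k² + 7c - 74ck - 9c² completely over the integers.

Group: -9c(c + 7k) + (-11k + 7)(c + 7k); both groups contain (c + 7k).

-(9c + 11k - 7)(c + 7k)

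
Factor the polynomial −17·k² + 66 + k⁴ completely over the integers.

(k² − 11)·(k² − 6)

Substitute u = k² to get a quadratic in u, then factor.
k² − 11 is irreducible over ℤ (11 is not a perfect square).
k² − 6 is irreducible over ℤ (6 is not a perfect square).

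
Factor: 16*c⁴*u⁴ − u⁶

u⁴*(4*c² + u)*(4*c² − u)

Every term has a factor of u⁴; factoring it out leaves 16*c⁴ − u².
Recognize a difference of squares with the parts 4*c² and u.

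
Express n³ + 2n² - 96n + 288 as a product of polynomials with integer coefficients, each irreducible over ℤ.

(n + 12)(n - 4)(n - 6)

Testing divisors of the constant over divisors of the leading coefficient, n = 6 is a root, so (n - 6) is a factor; dividing leaves n² + 8n - 48.
The remaining quadratic factors as (n - 4)(n + 12).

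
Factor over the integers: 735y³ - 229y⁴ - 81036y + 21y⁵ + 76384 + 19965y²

(3y - 7)(7y - 11)(y + 8)(y² - 15y + 124)

Trying the rational-root candidates, y = -8 is a root, so (y + 8) is a factor; dividing leaves 21y⁴ - 397y³ + 3911y² - 11323y + 9548.
Continuing, y = 11/7 is a root, so (7y - 11) divides it; the quotient is 3y³ - 52y² + 477y - 868.
Continuing, y = 7/3 is a root, so (3y - 7) is a factor; dividing leaves y² - 15y + 124.
The quadratic y² - 15y + 124 has discriminant -271 < 0 and is irreducible over ℤ.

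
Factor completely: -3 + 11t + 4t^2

(4t - 1)(t + 3)

Need a pair with product 4·(-3) = -12 and sum 11: that's 12 and -1.
Split the middle term: 4t^2 + 12t - t - 3 = 4t(t + 3) - (t + 3).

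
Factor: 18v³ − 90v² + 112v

Pull out the common factor 2v, then factor the remaining trinomial.

2v(3v − 7)(3v − 8)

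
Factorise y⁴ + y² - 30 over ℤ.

Substitute u = y² to get a quadratic in u, then factor.
y² + 6 is irreducible over ℤ (always positive, so no real roots).
y² - 5 is irreducible over ℤ (5 is not a perfect square).

(y² + 6)(y² - 5)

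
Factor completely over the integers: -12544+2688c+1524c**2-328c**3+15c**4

Testing divisors of the constant over divisors of the leading coefficient, c = 8/3 is a root, so (3c-8) divides it; the quotient is 5c**3-96c**2+252c+1568.
Then c = -14/5 is a root, so (5c+14) divides it; the quotient is c**2-22c+112.
The remaining quadratic factors as (c-14)(c-8).

(3c-8)(5c+14)(c-14)(c-8)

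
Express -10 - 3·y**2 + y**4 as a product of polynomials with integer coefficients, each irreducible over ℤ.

(y**2 + 2)·(y**2 - 5)

Substitute u = y**2 to get a quadratic in u, then factor.
y**2 - 5 is irreducible over ℤ (5 is not a perfect square).
y**2 + 2 is irreducible over ℤ (always positive, so no real roots).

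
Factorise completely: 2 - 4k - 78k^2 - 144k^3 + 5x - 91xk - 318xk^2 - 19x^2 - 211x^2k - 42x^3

Group: 3x(-14x^2 - 33xk - 11x - 18k^2 - 12k - 2) + (8k - 1)(-14x^2 - 33xk - 11x - 18k^2 - 12k - 2); both groups contain (-14x^2 - 33xk - 11x - 18k^2 - 12k - 2), so (3x + 8k - 1) is a factor with cofactor -14x^2 - 33xk - 11x - 18k^2 - 12k - 2.
The cofactor groups again: -14x^2 - 33xk - 11x - 18k^2 - 12k - 2 = -7x(2x + 3k + 1) + (-6k - 2)(2x + 3k + 1); both groups contain (2x + 3k + 1), giving -(7x + 6k + 2)(2x + 3k + 1).

-(2x + 3k + 1)(7x + 6k + 2)(3x + 8k - 1)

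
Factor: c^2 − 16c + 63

(c − 7)(c − 9)

Two integers with product 63 and sum −16 are −7 and −9.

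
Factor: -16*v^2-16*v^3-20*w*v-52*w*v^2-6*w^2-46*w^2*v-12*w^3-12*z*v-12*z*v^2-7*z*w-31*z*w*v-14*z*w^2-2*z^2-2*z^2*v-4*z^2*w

Group: 2*w*(-2*z^2-7*z*w-12*z*v-6*w^2-20*w*v-16*v^2) + (v+1)*(-2*z^2-7*z*w-12*z*v-6*w^2-20*w*v-16*v^2); both groups contain (-2*z^2-7*z*w-12*z*v-6*w^2-20*w*v-16*v^2), so (2*w+v+1) is a factor with cofactor -2*z^2-7*z*w-12*z*v-6*w^2-20*w*v-16*v^2.
The cofactor groups again: -2*z^2-7*z*w-12*z*v-6*w^2-20*w*v-16*v^2 = -z*(2*z+3*w+4*v) + (-2*w-4*v)*(2*z+3*w+4*v); both groups contain (2*z+3*w+4*v), giving -(z+2*w+4*v)*(2*z+3*w+4*v).

-(z+2*w+4*v)*(2*z+3*w+4*v)*(2*w+v+1)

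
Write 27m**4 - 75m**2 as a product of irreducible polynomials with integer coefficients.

3m**2(3m + 5)(3m - 5)

Every term has a factor of 3m**2. Then 9m**2 - 25 = (3m)² − (5)².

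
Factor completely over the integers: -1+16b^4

(2b)⁴ − (1)⁴ = ((2b)² − (1)²)((2b)² + (1)²); the first factor splits again, the second (4b^2+1) is irreducible.

(2b+1)(2b-1)(4b^2+1)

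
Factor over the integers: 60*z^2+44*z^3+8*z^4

4*z^2*(2*z+5)*(z+3)

Pull out the common factor 4*z^2, then factor the remaining trinomial.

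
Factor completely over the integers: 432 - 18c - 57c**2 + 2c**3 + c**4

(c + 3)(c + 8)(c - 3)(c - 6)

Testing divisors of the constant over divisors of the leading coefficient, c = 6 is a root, so (c - 6) divides it; the quotient is c**3 + 8c**2 - 9c - 72.
Then c = -8 is a root, so (c + 8) is a factor; dividing leaves c**2 - 9.
The remaining quadratic factors as (c + 3)(c - 3).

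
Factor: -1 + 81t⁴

(3t)⁴ − (1)⁴ = ((3t)² − (1)²)((3t)² + (1)²); the first factor splits again, the second (9t² + 1) is irreducible.

(3t + 1)(3t - 1)(9t² + 1)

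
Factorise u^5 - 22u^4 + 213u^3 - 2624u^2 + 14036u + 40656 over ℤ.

Trying the rational-root candidates, u = -2 is a root, so (u + 2) divides it; the quotient is u^4 - 24u^3 + 261u^2 - 3146u + 20328.
Continuing, u = 11 is a root, giving the factor (u - 11) and quotient u^3 - 13u^2 + 118u - 1848.
Then u = 14 is a root, giving the factor (u - 14) and quotient u^2 + u + 132.
The quadratic u^2 + u + 132 has discriminant -527 < 0 and is irreducible over ℤ.

(u + 2)(u - 11)(u - 14)(u^2 + u + 132)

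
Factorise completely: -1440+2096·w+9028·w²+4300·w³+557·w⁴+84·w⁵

By the rational root theorem, w = -2/3 is a root, so (3·w+2) divides it; the quotient is 28·w⁴+167·w³+1322·w²+2128·w-720.
Continuing, w = 2/7 is a root, so (7·w-2) divides it; the quotient is 4·w³+25·w²+196·w+360.
Next, w = -9/4 is a root, giving the factor (4·w+9) and quotient w²+4·w+40.
The quadratic w²+4·w+40 has discriminant -144 < 0 and is irreducible over ℤ.

(3·w+2)·(4·w+9)·(7·w-2)·(w²+4·w+40)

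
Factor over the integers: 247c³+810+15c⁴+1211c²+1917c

Testing divisors of the constant over divisors of the leading coefficient, c = −9/5 is a root, so (5c+9) is a factor; dividing leaves 3c³+44c²+163c+90.
Then c = −9 is a root, giving the factor (c+9) and quotient 3c²+17c+10.
The remaining quadratic factors as (3c+2)(c+5).

(3c+2)(5c+9)(c+5)(c+9)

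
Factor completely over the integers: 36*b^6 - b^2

b^2*(6*b^2 + 1)*(6*b^2 - 1)

Every term has a factor of b^2; factoring it out leaves 36*b^4 - 1.
Recognize a difference of squares with the parts 6*b^2 and 1.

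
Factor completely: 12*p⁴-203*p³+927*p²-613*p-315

By the rational root theorem, p = -1/3 is a root, so (3*p+1) is a factor; dividing leaves 4*p³-69*p²+332*p-315.
Then p = 9 is a root, so (p-9) is a factor; dividing leaves 4*p²-33*p+35.
The remaining quadratic factors as (p-7)(4*p-5).

(3*p+1)*(4*p-5)*(p-7)*(p-9)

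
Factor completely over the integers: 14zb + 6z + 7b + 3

(2z + 1)(7b + 3)

Group as (14zb + 6z) + (7b + 3) = 2z(7b + 3) + (7b + 3).
Both groups share the factor (7b + 3).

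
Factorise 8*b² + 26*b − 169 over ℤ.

(2*b + 13)*(4*b − 13)

Need a pair with product 8·(−169) = −1352 and sum 26: that's −26 and 52.
Split the middle term: 8*b² − 26*b + 52*b − 169 = 2*b*(4*b − 13) + 13*(4*b − 13).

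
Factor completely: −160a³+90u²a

Every term has a factor of 10a. Then 9u²−16a² = (3u)² − (4a)².

10a(3u−4a)(3u+4a)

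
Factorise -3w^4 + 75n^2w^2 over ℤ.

3w^2(5n + w)(5n - w)

Pull out the common factor 3w^2; 25n^2 - w^2 is a difference of squares.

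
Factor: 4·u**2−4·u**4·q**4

Every term has a factor of 4·u**2; factoring it out leaves −u**2·q**4+1.
Recognize a difference of squares with the parts 1 and u·q**2.

−4·u**2·(u·q**2+1)·(u·q**2−1)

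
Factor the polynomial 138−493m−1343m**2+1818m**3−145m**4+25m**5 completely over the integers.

Testing divisors of the constant over divisors of the leading coefficient, m = −2/5 is a root, so (5m+2) divides it; the quotient is 5m**4−31m**3+376m**2−419m+69.
Continuing, m = 1 is a root, so (m−1) is a factor; dividing leaves 5m**3−26m**2+350m−69.
Continuing, m = 1/5 is a root, giving the factor (5m−1) and quotient m**2−5m+69.
The quadratic m**2−5m+69 has discriminant −251 < 0 and is irreducible over ℤ.

(5m+2)(5m−1)(m−1)(m**2−5m+69)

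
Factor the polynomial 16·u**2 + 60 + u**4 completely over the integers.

Substitute w = u**2 to get a quadratic in w, then factor.
u**2 + 6 is irreducible over ℤ (always positive, so no real roots).
u**2 + 10 is irreducible over ℤ (always positive, so no real roots).

(u**2 + 10)·(u**2 + 6)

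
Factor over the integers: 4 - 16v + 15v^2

Need a pair with product 15·4 = 60 and sum -16: that's -10 and -6.
Split the middle term: 15v^2 - 10v - 6v + 4 = 5v(3v - 2) - 2(3v - 2).

(3v - 2)(5v - 2)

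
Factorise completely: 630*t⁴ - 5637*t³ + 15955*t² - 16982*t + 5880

(3*t - 14)*(5*t - 12)*(6*t - 7)*(7*t - 5)

Among the possible rational roots, t = 14/3 is a root, so (3*t - 14) is a factor; dividing leaves 210*t³ - 899*t² + 1123*t - 420.
Continuing, t = 5/7 is a root, so (7*t - 5) divides it; the quotient is 30*t² - 107*t + 84.
The remaining quadratic factors as (5*t - 12)(6*t - 7).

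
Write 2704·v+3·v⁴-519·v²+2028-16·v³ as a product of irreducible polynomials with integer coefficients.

(3·v+2)·(v+13)·(v-13)·(v-6)

Trying the rational-root candidates, v = 6 is a root, so (v-6) divides it; the quotient is 3·v³+2·v²-507·v-338.
Next, v = 13 is a root, so (v-13) is a factor; dividing leaves 3·v²+41·v+26.
The remaining quadratic factors as (3·v+2)(v+13).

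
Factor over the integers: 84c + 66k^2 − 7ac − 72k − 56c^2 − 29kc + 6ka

(6k − 7c)(11k + a + 8c − 12)

Group: 6k(11k + a + 8c − 12) − 7c(11k + a + 8c − 12); both groups contain (11k + a + 8c − 12).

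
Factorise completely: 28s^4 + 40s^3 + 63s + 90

(7s + 10)(4s^3 + 9)

Group as (28s^4 + 63s) + (40s^3 + 90) = 7s(4s^3 + 9) + 10(4s^3 + 9).
Both groups share the factor (4s^3 + 9).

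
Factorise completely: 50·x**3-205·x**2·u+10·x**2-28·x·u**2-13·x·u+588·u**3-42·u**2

(5·x-14·u)·(5·x-14·u+1)·(2·x+3·u)

Group: 5·x·(10·x**2-13·x·u+2·x-42·u**2+3·u) - 14·u·(10·x**2-13·x·u+2·x-42·u**2+3·u); both groups contain (10·x**2-13·x·u+2·x-42·u**2+3·u), so (5·x-14·u) is a factor with cofactor 10·x**2-13·x·u+2·x-42·u**2+3·u.
The cofactor groups again: 10·x**2-13·x·u+2·x-42·u**2+3·u = 5·x·(2·x+3·u) + (-14·u+1)·(2·x+3·u); both groups contain (2·x+3·u), giving (5·x-14·u+1)·(2·x+3·u).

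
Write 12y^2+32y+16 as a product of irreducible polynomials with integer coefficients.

Pull out the common factor 4, then factor the remaining trinomial.

4(3y+2)(y+2)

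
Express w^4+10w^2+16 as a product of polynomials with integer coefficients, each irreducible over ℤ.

(w^2+2)(w^2+8)

Substitute u = w^2 to get a quadratic in u, then factor.
w^2+8 is irreducible over ℤ (always positive, so no real roots).
w^2+2 is irreducible over ℤ (always positive, so no real roots).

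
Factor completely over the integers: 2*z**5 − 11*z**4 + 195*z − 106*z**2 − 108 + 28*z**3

(2*z − 3)*(z − 1)*(z − 4)*(z**2 + z + 9)

Trying the rational-root candidates, z = 1 is a root, so (z − 1) is a factor; dividing leaves 2*z**4 − 9*z**3 + 19*z**2 − 87*z + 108.
Next, z = 3/2 is a root, giving the factor (2*z − 3) and quotient z**3 − 3*z**2 + 5*z − 36.
Then z = 4 is a root, so (z − 4) divides it; the quotient is z**2 + z + 9.
The quadratic z**2 + z + 9 has discriminant −35 < 0 and is irreducible over ℤ.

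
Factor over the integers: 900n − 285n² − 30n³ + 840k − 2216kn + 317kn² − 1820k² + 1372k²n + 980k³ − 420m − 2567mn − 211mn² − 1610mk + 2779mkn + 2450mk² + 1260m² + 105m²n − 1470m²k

−(7m − 14k − 15n)(14k − n − 12)(15m + 5k + 2n − 5)

Group: 7m(−210mk + 15mn + 180m − 70k² − 23kn + 130k + 2n² + 19n − 60) + (−14k − 15n)(−210mk + 15mn + 180m − 70k² − 23kn + 130k + 2n² + 19n − 60); both groups contain (−210mk + 15mn + 180m − 70k² − 23kn + 130k + 2n² + 19n − 60), so (7m − 14k − 15n) is a factor with cofactor −210mk + 15mn + 180m − 70k² − 23kn + 130k + 2n² + 19n − 60.
The cofactor groups again: −210mk + 15mn + 180m − 70k² − 23kn + 130k + 2n² + 19n − 60 = −15m(14k − n − 12) + (−5k − 2n + 5)(14k − n − 12); both groups contain (14k − n − 12), giving −(15m + 5k + 2n − 5)(14k − n − 12).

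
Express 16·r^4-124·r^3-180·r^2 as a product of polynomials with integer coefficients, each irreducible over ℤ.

4·r^2·(4·r+5)·(r-9)

Pull out the common factor 4·r^2, then factor the remaining trinomial.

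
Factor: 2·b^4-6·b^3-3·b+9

(b-3)·(2·b^3-3)

Group as (2·b^4-3·b) + (-6·b^3+9) = b·(2·b^3-3) - 3·(2·b^3-3).
Both groups share the factor (2·b^3-3).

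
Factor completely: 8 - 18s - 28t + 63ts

(7t - 2)(9s - 4)

Group as (63ts - 28t) + (-18s + 8) = 7t(9s - 4) - 2(9s - 4).
Both groups share the factor (9s - 4).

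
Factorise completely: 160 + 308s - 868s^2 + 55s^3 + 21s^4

(3s - 2)(7s + 2)(s + 8)(s - 5)

Testing divisors of the constant over divisors of the leading coefficient, s = -8 is a root, so (s + 8) is a factor; dividing leaves 21s^3 - 113s^2 + 36s + 20.
Continuing, s = 5 is a root, so (s - 5) divides it; the quotient is 21s^2 - 8s - 4.
The remaining quadratic factors as (7s + 2)(3s - 2).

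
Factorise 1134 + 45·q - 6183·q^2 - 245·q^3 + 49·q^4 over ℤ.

By the rational root theorem, q = 14 is a root, giving the factor (q - 14) and quotient 49·q^3 + 441·q^2 - 9·q - 81.
Continuing, q = -3/7 is a root, so (7·q + 3) is a factor; dividing leaves 7·q^2 + 60·q - 27.
The remaining quadratic factors as (7·q - 3)(q + 9).

(7·q + 3)·(7·q - 3)·(q + 9)·(q - 14)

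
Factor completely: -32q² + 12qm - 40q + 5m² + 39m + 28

-(8q - 5m - 4)(4q + m + 7)

Group: -4q(8q - 5m - 4) + (-m - 7)(8q - 5m - 4); both groups contain (8q - 5m - 4).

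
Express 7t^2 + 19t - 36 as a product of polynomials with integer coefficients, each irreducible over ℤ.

(7t - 9)(t + 4)

Need a pair with product 7·(-36) = -252 and sum 19: that's -9 and 28.
Split the middle term: 7t^2 - 9t + 28t - 36 = t(7t - 9) + 4(7t - 9).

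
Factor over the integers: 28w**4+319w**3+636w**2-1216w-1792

Among the possible rational roots, w = 7/4 is a root, so (4w-7) divides it; the quotient is 7w**3+92w**2+320w+256.
Next, w = -8/7 is a root, so (7w+8) divides it; the quotient is w**2+12w+32.
The remaining quadratic factors as (w+4)(w+8).

(4w-7)(7w+8)(w+4)(w+8)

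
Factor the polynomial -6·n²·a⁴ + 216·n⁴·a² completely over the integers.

Factor out 6·n²·a², leaving 36·n² - a², which is a difference of two squares.

6·a²·n²·(6·n - a)·(6·n + a)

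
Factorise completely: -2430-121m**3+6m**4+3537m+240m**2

(2m+9)(3m-2)(m-15)(m-9)

By the rational root theorem, m = -9/2 is a root, so (2m+9) divides it; the quotient is 3m**3-74m**2+453m-270.
Next, m = 2/3 is a root, giving the factor (3m-2) and quotient m**2-24m+135.
The remaining quadratic factors as (m-9)(m-15).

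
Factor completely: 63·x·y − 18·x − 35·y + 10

Group as (63·x·y − 18·x) + (−35·y + 10) = 9·x·(7·y − 2) − 5·(7·y − 2).
Both groups share the factor (7·y − 2).

(7·y − 2)·(9·x − 5)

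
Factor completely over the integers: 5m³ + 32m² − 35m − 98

(5m + 7)(m + 7)(m − 2)

Testing divisors of the constant over divisors of the leading coefficient, m = −7/5 is a root, so (5m + 7) divides it; the quotient is m² + 5m − 14.
The remaining quadratic factors as (m + 7)(m − 2).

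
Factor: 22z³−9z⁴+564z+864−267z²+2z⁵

(2z−9)(z+1)(z−4)(z²+3z+24)

Testing divisors of the constant over divisors of the leading coefficient, z = 4 is a root, giving the factor (z−4) and quotient 2z⁴−z³+18z²−195z−216.
Continuing, z = 9/2 is a root, so (2z−9) is a factor; dividing leaves z³+4z²+27z+24.
Then z = −1 is a root, so (z+1) divides it; the quotient is z²+3z+24.
The quadratic z²+3z+24 has discriminant −87 < 0 and is irreducible over ℤ.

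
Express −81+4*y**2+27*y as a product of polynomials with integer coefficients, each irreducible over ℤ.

Need a pair with product 4·(−81) = −324 and sum 27: that's −9 and 36.
Split the middle term: 4*y**2−9*y + 36*y−81 = y*(4*y−9) + 9*(4*y−9).

(4*y−9)*(y+9)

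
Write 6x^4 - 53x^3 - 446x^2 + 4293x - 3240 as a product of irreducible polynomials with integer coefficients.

(6x - 5)(x + 9)(x - 8)(x - 9)

Among the possible rational roots, x = 5/6 is a root, so (6x - 5) is a factor; dividing leaves x^3 - 8x^2 - 81x + 648.
Next, x = 8 is a root, so (x - 8) is a factor; dividing leaves x^2 - 81.
The remaining quadratic factors as (x + 9)(x - 9).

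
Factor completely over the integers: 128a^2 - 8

8(4a + 1)(4a - 1)

Factor out 8, leaving 16a^2 - 1, which is a difference of two squares.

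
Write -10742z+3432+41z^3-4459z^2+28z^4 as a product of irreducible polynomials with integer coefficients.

Trying the rational-root candidates, z = 2/7 is a root, so (7z-2) divides it; the quotient is 4z^3+7z^2-635z-1716.
Continuing, z = 13 is a root, so (z-13) divides it; the quotient is 4z^2+59z+132.
The remaining quadratic factors as (4z+11)(z+12).

(4z+11)(7z-2)(z+12)(z-13)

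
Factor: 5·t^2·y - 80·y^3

Factor out 5·y, leaving t^2 - 16·y^2, which is a difference of two squares.

5·y·(t + 4·y)·(t - 4·y)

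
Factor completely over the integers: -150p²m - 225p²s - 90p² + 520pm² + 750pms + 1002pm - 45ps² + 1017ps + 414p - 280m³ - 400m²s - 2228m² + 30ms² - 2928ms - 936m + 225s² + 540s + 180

-(5p - 14m + s + 2)(3p - 2m - 15)(10m + 15s + 6)

Group: 10m(-15p² + 52pm - 3ps + 69p - 28m² + 2ms - 206m + 15s + 30) + (15s + 6)(-15p² + 52pm - 3ps + 69p - 28m² + 2ms - 206m + 15s + 30); both groups contain (-15p² + 52pm - 3ps + 69p - 28m² + 2ms - 206m + 15s + 30), so (10m + 15s + 6) is a factor with cofactor -15p² + 52pm - 3ps + 69p - 28m² + 2ms - 206m + 15s + 30.
The cofactor groups again: -15p² + 52pm - 3ps + 69p - 28m² + 2ms - 206m + 15s + 30 = -3p(5p - 14m + s + 2) + (2m + 15)(5p - 14m + s + 2); both groups contain (5p - 14m + s + 2), giving -(3p - 2m - 15)(5p - 14m + s + 2).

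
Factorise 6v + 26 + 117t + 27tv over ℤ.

Group as (27tv + 117t) + (6v + 26) = 9t(3v + 13) + 2(3v + 13).
Both groups share the factor (3v + 13).

(3v + 13)(9t + 2)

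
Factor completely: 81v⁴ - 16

Difference of squares twice: with A = 3v and B = 2, A⁴ − B⁴ = (A² − B²)(A² + B²), and A² − B² factors again.

(3v + 2)(3v - 2)(9v² + 4)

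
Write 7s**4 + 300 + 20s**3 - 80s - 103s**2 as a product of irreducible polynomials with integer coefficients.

By the rational root theorem, s = -2 is a root, so (s + 2) divides it; the quotient is 7s**3 + 6s**2 - 115s + 150.
Next, s = 15/7 is a root, so (7s - 15) divides it; the quotient is s**2 + 3s - 10.
The remaining quadratic factors as (s + 5)(s - 2).

(7s - 15)(s + 2)(s + 5)(s - 2)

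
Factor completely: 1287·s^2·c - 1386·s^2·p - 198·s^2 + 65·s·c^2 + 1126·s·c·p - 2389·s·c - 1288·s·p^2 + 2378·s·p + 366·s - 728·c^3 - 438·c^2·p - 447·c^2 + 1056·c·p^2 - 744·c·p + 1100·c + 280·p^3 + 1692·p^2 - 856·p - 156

(11·s - 8·c - 2·p - 13)·(13·c - 14·p - 2)·(9·s + 7·c + 10·p - 6)

Group: 13·c·(99·s^2 + 5·s·c + 92·s·p - 183·s - 56·c^2 - 94·c·p - 43·c - 20·p^2 - 118·p + 78) + (-14·p - 2)·(99·s^2 + 5·s·c + 92·s·p - 183·s - 56·c^2 - 94·c·p - 43·c - 20·p^2 - 118·p + 78); both groups contain (99·s^2 + 5·s·c + 92·s·p - 183·s - 56·c^2 - 94·c·p - 43·c - 20·p^2 - 118·p + 78), so (13·c - 14·p - 2) is a factor with cofactor 99·s^2 + 5·s·c + 92·s·p - 183·s - 56·c^2 - 94·c·p - 43·c - 20·p^2 - 118·p + 78.
The cofactor groups again: 99·s^2 + 5·s·c + 92·s·p - 183·s - 56·c^2 - 94·c·p - 43·c - 20·p^2 - 118·p + 78 = 11·s·(9·s + 7·c + 10·p - 6) + (-8·c - 2·p - 13)·(9·s + 7·c + 10·p - 6); both groups contain (9·s + 7·c + 10·p - 6), giving (11·s - 8·c - 2·p - 13)·(9·s + 7·c + 10·p - 6).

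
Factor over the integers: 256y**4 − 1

Write as (16y**2)² − (1)², then factor 16y**2 − 1 once more.

(4y + 1)(4y − 1)(16y**2 + 1)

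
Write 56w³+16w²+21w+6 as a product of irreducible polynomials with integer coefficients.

(7w+2)(8w²+3)

Group as (56w³+21w) + (16w²+6) = 7w(8w²+3) + 2(8w²+3).
Both groups share the factor (8w²+3).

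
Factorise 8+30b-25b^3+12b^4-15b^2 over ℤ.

(3b-4)(4b+1)(b+1)(b-2)

Among the possible rational roots, b = 2 is a root, so (b-2) is a factor; dividing leaves 12b^3-b^2-17b-4.
Continuing, b = 4/3 is a root, so (3b-4) divides it; the quotient is 4b^2+5b+1.
The remaining quadratic factors as (b+1)(4b+1).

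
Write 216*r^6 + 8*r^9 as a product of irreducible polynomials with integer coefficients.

8*r^6*(r + 3)*(r^2 - 3*r + 9)

Factor out 8*r^6 first: what remains is r^3 + 27.
Recognize a sum of cubes with the parts r and 3.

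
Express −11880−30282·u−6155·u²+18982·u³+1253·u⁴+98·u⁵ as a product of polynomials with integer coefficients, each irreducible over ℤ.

Testing divisors of the constant over divisors of the leading coefficient, u = 3/2 is a root, giving the factor (2·u−3) and quotient 49·u⁴+700·u³+10541·u²+12734·u+3960.
Next, u = −5/7 is a root, so (7·u+5) is a factor; dividing leaves 7·u³+95·u²+1438·u+792.
Continuing, u = −4/7 is a root, so (7·u+4) is a factor; dividing leaves u²+13·u+198.
The quadratic u²+13·u+198 has discriminant −623 < 0 and is irreducible over ℤ.

(2·u−3)·(7·u+4)·(7·u+5)·(u²+13·u+198)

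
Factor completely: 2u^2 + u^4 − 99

(u + 3)(u − 3)(u^2 + 11)

Substitute w = u^2 to get a quadratic in w, then factor.
u^2 + 11 is irreducible over ℤ (always positive, so no real roots).
u^2 − 9 is a difference of squares.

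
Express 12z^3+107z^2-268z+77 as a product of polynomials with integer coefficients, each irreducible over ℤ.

Trying the rational-root candidates, z = 1/3 is a root, so (3z-1) divides it; the quotient is 4z^2+37z-77.
The remaining quadratic factors as (4z-7)(z+11).

(3z-1)(4z-7)(z+11)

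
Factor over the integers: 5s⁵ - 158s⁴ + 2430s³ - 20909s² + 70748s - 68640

By the rational root theorem, s = 8/5 is a root, so (5s - 8) divides it; the quotient is s⁴ - 30s³ + 438s² - 3481s + 8580.
Then s = 4 is a root, so (s - 4) divides it; the quotient is s³ - 26s² + 334s - 2145.
Next, s = 13 is a root, so (s - 13) is a factor; dividing leaves s² - 13s + 165.
The quadratic s² - 13s + 165 has discriminant -491 < 0 and is irreducible over ℤ.

(5s - 8)(s - 13)(s - 4)(s² - 13s + 165)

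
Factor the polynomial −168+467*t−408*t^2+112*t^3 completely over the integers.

By the rational root theorem, t = 8/7 is a root, so (7*t−8) divides it; the quotient is 16*t^2−40*t+21.
The remaining quadratic factors as (4*t−7)(4*t−3).

(4*t−3)*(4*t−7)*(7*t−8)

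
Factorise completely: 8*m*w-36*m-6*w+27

Group as (8*m*w-36*m) + (-6*w+27) = 4*m*(2*w-9) - 3*(2*w-9).
Both groups share the factor (2*w-9).

(2*w-9)*(4*m-3)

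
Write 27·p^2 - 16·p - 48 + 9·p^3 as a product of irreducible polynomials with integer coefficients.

(3·p + 4)·(3·p - 4)·(p + 3)

Trying the rational-root candidates, p = -4/3 is a root, so (3·p + 4) divides it; the quotient is 3·p^2 + 5·p - 12.
The remaining quadratic factors as (3·p - 4)(p + 3).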